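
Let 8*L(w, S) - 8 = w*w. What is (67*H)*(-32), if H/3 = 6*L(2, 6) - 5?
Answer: -25728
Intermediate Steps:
L(w, S) = 1 + w²/8 (L(w, S) = 1 + (w*w)/8 = 1 + w²/8)
H = 12 (H = 3*(6*(1 + (⅛)*2²) - 5) = 3*(6*(1 + (⅛)*4) - 5) = 3*(6*(1 + ½) - 5) = 3*(6*(3/2) - 5) = 3*(9 - 5) = 3*4 = 12)
(67*H)*(-32) = (67*12)*(-32) = 804*(-32) = -25728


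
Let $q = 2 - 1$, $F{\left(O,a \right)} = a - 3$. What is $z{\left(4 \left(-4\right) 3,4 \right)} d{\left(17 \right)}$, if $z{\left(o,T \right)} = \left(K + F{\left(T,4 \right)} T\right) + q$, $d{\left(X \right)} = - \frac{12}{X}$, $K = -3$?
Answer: $- \frac{24}{17} \approx -1.4118$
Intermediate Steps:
$F{\left(O,a \right)} = -3 + a$ ($F{\left(O,a \right)} = a - 3 = -3 + a$)
$q = 1$
$z{\left(o,T \right)} = -2 + T$ ($z{\left(o,T \right)} = \left(-3 + \left(-3 + 4\right) T\right) + 1 = \left(-3 + 1 T\right) + 1 = \left(-3 + T\right) + 1 = -2 + T$)
$z{\left(4 \left(-4\right) 3,4 \right)} d{\left(17 \right)} = \left(-2 + 4\right) \left(- \frac{12}{17}\right) = 2 \left(\left(-12\right) \frac{1}{17}\right) = 2 \left(- \frac{12}{17}\right) = - \frac{24}{17}$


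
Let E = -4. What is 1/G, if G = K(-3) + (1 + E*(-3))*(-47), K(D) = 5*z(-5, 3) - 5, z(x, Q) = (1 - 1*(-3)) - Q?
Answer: -1/611 ≈ -0.0016367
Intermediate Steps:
z(x, Q) = 4 - Q (z(x, Q) = (1 + 3) - Q = 4 - Q)
K(D) = 0 (K(D) = 5*(4 - 1*3) - 5 = 5*(4 - 3) - 5 = 5*1 - 5 = 5 - 5 = 0)
G = -611 (G = 0 + (1 - 4*(-3))*(-47) = 0 + (1 + 12)*(-47) = 0 + 13*(-47) = 0 - 611 = -611)
1/G = 1/(-611) = -1/611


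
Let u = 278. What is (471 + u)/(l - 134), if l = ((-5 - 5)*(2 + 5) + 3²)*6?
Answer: -749/500 ≈ -1.4980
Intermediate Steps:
l = -366 (l = (-10*7 + 9)*6 = (-70 + 9)*6 = -61*6 = -366)
(471 + u)/(l - 134) = (471 + 278)/(-366 - 134) = 749/(-500) = 749*(-1/500) = -749/500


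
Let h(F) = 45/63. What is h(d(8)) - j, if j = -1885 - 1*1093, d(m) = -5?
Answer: 20851/7 ≈ 2978.7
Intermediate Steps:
j = -2978 (j = -1885 - 1093 = -2978)
h(F) = 5/7 (h(F) = 45*(1/63) = 5/7)
h(d(8)) - j = 5/7 - 1*(-2978) = 5/7 + 2978 = 20851/7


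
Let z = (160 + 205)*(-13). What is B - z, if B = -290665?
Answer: -285920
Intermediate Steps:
z = -4745 (z = 365*(-13) = -4745)
B - z = -290665 - 1*(-4745) = -290665 + 4745 = -285920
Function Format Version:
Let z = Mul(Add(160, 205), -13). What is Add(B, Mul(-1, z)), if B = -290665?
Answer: -285920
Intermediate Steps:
z = -4745 (z = Mul(365, -13) = -4745)
Add(B, Mul(-1, z)) = Add(-290665, Mul(-1, -4745)) = Add(-290665, 4745) = -285920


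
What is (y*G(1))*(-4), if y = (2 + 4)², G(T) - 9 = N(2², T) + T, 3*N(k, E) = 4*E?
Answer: -1632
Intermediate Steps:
N(k, E) = 4*E/3 (N(k, E) = (4*E)/3 = 4*E/3)
G(T) = 9 + 7*T/3 (G(T) = 9 + (4*T/3 + T) = 9 + 7*T/3)
y = 36 (y = 6² = 36)
(y*G(1))*(-4) = (36*(9 + (7/3)*1))*(-4) = (36*(9 + 7/3))*(-4) = (36*(34/3))*(-4) = 408*(-4) = -1632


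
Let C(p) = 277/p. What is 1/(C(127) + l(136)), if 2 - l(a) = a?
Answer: -127/16741 ≈ -0.0075862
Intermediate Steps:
l(a) = 2 - a
1/(C(127) + l(136)) = 1/(277/127 + (2 - 1*136)) = 1/(277*(1/127) + (2 - 136)) = 1/(277/127 - 134) = 1/(-16741/127) = -127/16741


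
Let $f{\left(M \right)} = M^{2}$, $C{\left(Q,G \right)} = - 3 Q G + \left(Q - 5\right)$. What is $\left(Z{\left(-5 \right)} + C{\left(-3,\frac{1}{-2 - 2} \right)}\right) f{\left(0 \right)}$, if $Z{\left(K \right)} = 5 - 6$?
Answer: $0$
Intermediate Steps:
$Z{\left(K \right)} = -1$ ($Z{\left(K \right)} = 5 - 6 = -1$)
$C{\left(Q,G \right)} = -5 + Q - 3 G Q$ ($C{\left(Q,G \right)} = - 3 G Q + \left(-5 + Q\right) = -5 + Q - 3 G Q$)
$\left(Z{\left(-5 \right)} + C{\left(-3,\frac{1}{-2 - 2} \right)}\right) f{\left(0 \right)} = \left(-1 - \left(8 + 3 \frac{1}{-2 - 2} \left(-3\right)\right)\right) 0^{2} = \left(-1 - \left(8 + 3 \frac{1}{-4} \left(-3\right)\right)\right) 0 = \left(-1 - \left(8 + \frac{9}{4}\right)\right) 0 = \left(-1 - \frac{41}{4}\right) 0 = \left(- \frac{45}{4}\right) 0 = 0$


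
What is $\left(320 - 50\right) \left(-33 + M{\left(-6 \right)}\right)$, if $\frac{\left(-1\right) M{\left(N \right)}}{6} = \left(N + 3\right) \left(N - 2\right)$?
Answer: $-47790$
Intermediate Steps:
$M{\left(N \right)} = - 6 \left(-2 + N\right) \left(3 + N\right)$ ($M{\left(N \right)} = - 6 \left(N + 3\right) \left(N - 2\right) = - 6 \left(3 + N\right) \left(-2 + N\right) = - 6 \left(-2 + N\right) \left(3 + N\right)$)
$\left(320 - 50\right) \left(-33 + M{\left(-6 \right)}\right) = \left(320 - 50\right) \left(-33 - \left(-72 + 216\right)\right) = 270 \left(-33 + \left(36 + 36 - 216\right)\right) = 270 \left(-33 - 144\right) = 270 \left(-177\right) = -47790$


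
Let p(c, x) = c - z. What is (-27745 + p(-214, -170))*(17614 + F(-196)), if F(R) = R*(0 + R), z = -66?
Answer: -1562844790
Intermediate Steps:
F(R) = R**2 (F(R) = R*R = R**2)
p(c, x) = 66 + c (p(c, x) = c - 1*(-66) = c + 66 = 66 + c)
(-27745 + p(-214, -170))*(17614 + F(-196)) = (-27745 + (66 - 214))*(17614 + (-196)**2) = (-27745 - 148)*(17614 + 38416) = -27893*56030 = -1562844790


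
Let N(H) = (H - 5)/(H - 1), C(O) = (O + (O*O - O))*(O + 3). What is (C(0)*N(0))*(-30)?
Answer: 0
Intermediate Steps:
C(O) = O²*(3 + O) (C(O) = (O + (O² - O))*(3 + O) = O²*(3 + O))
N(H) = (-5 + H)/(-1 + H)
(C(0)*N(0))*(-30) = ((0²*(3 + 0))*((-5 + 0)/(-1 + 0)))*(-30) = ((0*3)*(-5/(-1)))*(-30) = (0*(-1*(-5)))*(-30) = (0*5)*(-30) = 0*(-30) = 0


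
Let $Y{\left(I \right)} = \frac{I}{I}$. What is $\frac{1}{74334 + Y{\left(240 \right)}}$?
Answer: $\frac{1}{74335} \approx 1.3453 \cdot 10^{-5}$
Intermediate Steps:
$Y{\left(I \right)} = 1$
$\frac{1}{74334 + Y{\left(240 \right)}} = \frac{1}{74334 + 1} = \frac{1}{74335}$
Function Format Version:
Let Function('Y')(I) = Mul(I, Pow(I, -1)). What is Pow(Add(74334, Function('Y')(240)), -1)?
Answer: Rational(1, 74335) ≈ 1.3453e-5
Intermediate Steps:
Function('Y')(I) = 1
Pow(Add(74334, Function('Y')(240)), -1) = Pow(Add(74334, 1), -1) = Pow(74335, -1) = Rational(1, 74335)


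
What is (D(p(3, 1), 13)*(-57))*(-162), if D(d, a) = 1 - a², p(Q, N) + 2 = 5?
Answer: -1551312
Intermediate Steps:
p(Q, N) = 3 (p(Q, N) = -2 + 5 = 3)
(D(p(3, 1), 13)*(-57))*(-162) = ((1 - 1*13²)*(-57))*(-162) = ((1 - 1*169)*(-57))*(-162) = ((1 - 169)*(-57))*(-162) = -168*(-57)*(-162) = 9576*(-162) = -1551312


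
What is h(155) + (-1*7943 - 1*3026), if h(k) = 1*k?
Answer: -10814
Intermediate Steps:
h(k) = k
h(155) + (-1*7943 - 1*3026) = 155 + (-1*7943 - 1*3026) = 155 + (-7943 - 3026) = 155 - 10969 = -10814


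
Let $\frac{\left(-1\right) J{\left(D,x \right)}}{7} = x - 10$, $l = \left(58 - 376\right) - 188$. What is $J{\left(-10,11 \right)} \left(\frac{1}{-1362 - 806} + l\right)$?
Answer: $\frac{7679063}{2168} \approx 3542.0$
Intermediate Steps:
$l = -506$ ($l = -318 - 188 = -506$)
$J{\left(D,x \right)} = 70 - 7 x$ ($J{\left(D,x \right)} = - 7 \left(x - 10\right) = - 7 \left(-10 + x\right) = 70 - 7 x$)
$J{\left(-10,11 \right)} \left(\frac{1}{-1362 - 806} + l\right) = \left(70 - 77\right) \left(\frac{1}{-1362 - 806} - 506\right) = \left(70 - 77\right) \left(\frac{1}{-2168} - 506\right) = - 7 \left(- \frac{1}{2168} - 506\right) = \left(-7\right) \left(- \frac{1097009}{2168}\right) = \frac{7679063}{2168}$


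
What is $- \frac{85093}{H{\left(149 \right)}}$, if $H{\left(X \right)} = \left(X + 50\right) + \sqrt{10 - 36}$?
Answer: $- \frac{16933507}{39627} + \frac{85093 i \sqrt{26}}{39627} \approx -427.32 + 10.949 i$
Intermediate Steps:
$H{\left(X \right)} = 50 + X + i \sqrt{26}$ ($H{\left(X \right)} = \left(50 + X\right) + \sqrt{-26} = \left(50 + X\right) + i \sqrt{26} = 50 + X + i \sqrt{26}$)
$- \frac{85093}{H{\left(149 \right)}} = - \frac{85093}{50 + 149 + i \sqrt{26}} = - \frac{85093}{199 + i \sqrt{26}}$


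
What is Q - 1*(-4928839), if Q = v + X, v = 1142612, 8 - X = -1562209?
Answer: 7633668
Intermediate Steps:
X = 1562217 (X = 8 - 1*(-1562209) = 8 + 1562209 = 1562217)
Q = 2704829 (Q = 1142612 + 1562217 = 2704829)
Q - 1*(-4928839) = 2704829 - 1*(-4928839) = 2704829 + 4928839 = 7633668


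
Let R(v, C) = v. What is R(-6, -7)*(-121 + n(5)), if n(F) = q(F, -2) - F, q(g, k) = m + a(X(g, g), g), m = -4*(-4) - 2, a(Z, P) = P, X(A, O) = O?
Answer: 642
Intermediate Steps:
m = 14 (m = 16 - 2 = 14)
q(g, k) = 14 + g
n(F) = 14 (n(F) = (14 + F) - F = 14)
R(-6, -7)*(-121 + n(5)) = -6*(-121 + 14) = -6*(-107) = 642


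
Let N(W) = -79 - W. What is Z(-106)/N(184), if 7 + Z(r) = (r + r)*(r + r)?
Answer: -44937/263 ≈ -170.86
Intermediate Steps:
Z(r) = -7 + 4*r² (Z(r) = -7 + (r + r)*(r + r) = -7 + (2*r)*(2*r) = -7 + 4*r²)
Z(-106)/N(184) = (-7 + 4*(-106)²)/(-79 - 1*184) = (-7 + 4*11236)/(-79 - 184) = (-7 + 44944)/(-263) = 44937*(-1/263) = -44937/263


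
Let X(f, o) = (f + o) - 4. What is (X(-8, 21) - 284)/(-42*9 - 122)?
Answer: 11/20 ≈ 0.55000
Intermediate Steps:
X(f, o) = -4 + f + o
(X(-8, 21) - 284)/(-42*9 - 122) = ((-4 - 8 + 21) - 284)/(-42*9 - 122) = (9 - 284)/(-378 - 122) = -275/(-500) = -275*(-1/500) = 11/20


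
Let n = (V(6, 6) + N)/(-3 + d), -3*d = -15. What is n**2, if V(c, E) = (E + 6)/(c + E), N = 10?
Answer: 121/4 ≈ 30.250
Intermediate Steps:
d = 5 (d = -1/3*(-15) = 5)
V(c, E) = (6 + E)/(E + c)
n = 11/2 (n = ((6 + 6)/(6 + 6) + 10)/(-3 + 5) = (12/12 + 10)/2 = ((1/12)*12 + 10)*(1/2) = (1 + 10)*(1/2) = 11*(1/2) = 11/2 ≈ 5.5000)
n**2 = (11/2)**2 = 121/4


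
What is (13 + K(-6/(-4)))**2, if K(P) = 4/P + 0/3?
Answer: 2209/9 ≈ 245.44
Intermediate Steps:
K(P) = 4/P (K(P) = 4/P + 0*(1/3) = 4/P + 0 = 4/P)
(13 + K(-6/(-4)))**2 = (13 + 4/((-6/(-4))))**2 = (13 + 4/((-6*(-1/4))))**2 = (13 + 4/(3/2))**2 = (13 + 4*(2/3))**2 = (13 + 8/3)**2 = (47/3)**2 = 2209/9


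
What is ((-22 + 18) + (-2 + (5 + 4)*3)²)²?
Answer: 385641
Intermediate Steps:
((-22 + 18) + (-2 + (5 + 4)*3)²)² = (-4 + (-2 + 9*3)²)² = (-4 + (-2 + 27)²)² = (-4 + 25²)² = (-4 + 625)² = 621² = 385641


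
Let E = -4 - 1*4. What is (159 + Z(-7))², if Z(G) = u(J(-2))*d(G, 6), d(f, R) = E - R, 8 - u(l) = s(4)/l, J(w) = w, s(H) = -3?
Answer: 4624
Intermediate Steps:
u(l) = 8 + 3/l (u(l) = 8 - (-3)/l = 8 + 3/l)
E = -8 (E = -4 - 4 = -8)
d(f, R) = -8 - R
Z(G) = -91 (Z(G) = (8 + 3/(-2))*(-8 - 1*6) = (8 + 3*(-½))*(-8 - 6) = (8 - 3/2)*(-14) = (13/2)*(-14) = -91)
(159 + Z(-7))² = (159 - 91)² = 68² = 4624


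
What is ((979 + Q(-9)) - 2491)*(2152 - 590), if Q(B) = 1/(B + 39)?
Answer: -35425379/15 ≈ -2.3617e+6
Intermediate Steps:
Q(B) = 1/(39 + B)
((979 + Q(-9)) - 2491)*(2152 - 590) = ((979 + 1/(39 - 9)) - 2491)*(2152 - 590) = ((979 + 1/30) - 2491)*1562 = (29371/30 - 2491)*1562 = -45359/30*1562 = -35425379/15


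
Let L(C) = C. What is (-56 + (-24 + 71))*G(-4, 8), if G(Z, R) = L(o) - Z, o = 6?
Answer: -90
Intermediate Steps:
G(Z, R) = 6 - Z
(-56 + (-24 + 71))*G(-4, 8) = (-56 + (-24 + 71))*(6 - 1*(-4)) = (-56 + 47)*(6 + 4) = -9*10 = -90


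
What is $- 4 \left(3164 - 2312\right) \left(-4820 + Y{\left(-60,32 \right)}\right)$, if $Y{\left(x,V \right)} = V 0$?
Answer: $16426560$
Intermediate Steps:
$Y{\left(x,V \right)} = 0$
$- 4 \left(3164 - 2312\right) \left(-4820 + Y{\left(-60,32 \right)}\right) = - 4 \left(3164 - 2312\right) \left(-4820 + 0\right) = - 4 \cdot 852 \left(-4820\right) = \left(-4\right) \left(-4106640\right) = 16426560$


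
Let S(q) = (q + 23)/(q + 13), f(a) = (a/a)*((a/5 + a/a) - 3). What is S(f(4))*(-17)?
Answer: -1853/59 ≈ -31.407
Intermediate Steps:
f(a) = -2 + a/5 (f(a) = 1*((a*(1/5) + 1) - 3) = 1*((a/5 + 1) - 3) = 1*((1 + a/5) - 3) = 1*(-2 + a/5) = -2 + a/5)
S(q) = (23 + q)/(13 + q)
S(f(4))*(-17) = ((23 + (-2 + (1/5)*4))/(13 + (-2 + (1/5)*4)))*(-17) = ((23 + (-2 + 4/5))/(13 + (-2 + 4/5)))*(-17) = ((23 - 6/5)/(13 - 6/5))*(-17) = ((109/5)/(59/5))*(-17) = ((5/59)*(109/5))*(-17) = (109/59)*(-17) = -1853/59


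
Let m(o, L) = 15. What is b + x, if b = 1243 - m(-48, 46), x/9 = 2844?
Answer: 26824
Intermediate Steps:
x = 25596 (x = 9*2844 = 25596)
b = 1228 (b = 1243 - 1*15 = 1243 - 15 = 1228)
b + x = 1228 + 25596 = 26824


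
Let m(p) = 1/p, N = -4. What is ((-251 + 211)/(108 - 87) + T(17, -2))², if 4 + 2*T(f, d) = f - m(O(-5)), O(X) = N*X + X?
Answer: 229441/11025 ≈ 20.811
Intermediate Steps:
O(X) = -3*X (O(X) = -4*X + X = -3*X)
T(f, d) = -61/30 + f/2 (T(f, d) = -2 + (f - 1/((-3*(-5))))/2 = -2 + (f - 1/15)/2 = -2 + (-1/15 + f)/2 = -2 + (-1/30 + f/2) = -61/30 + f/2)
((-251 + 211)/(108 - 87) + T(17, -2))² = ((-251 + 211)/(108 - 87) + (-61/30 + (½)*17))² = (-40/21 + (-61/30 + 17/2))² = (-40*1/21 + 97/15)² = (-40/21 + 97/15)² = (479/105)² = 229441/11025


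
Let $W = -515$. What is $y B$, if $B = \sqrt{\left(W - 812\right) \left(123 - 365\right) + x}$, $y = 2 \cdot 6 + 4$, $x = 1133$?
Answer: $16 \sqrt{322267} \approx 9083.0$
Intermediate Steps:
$y = 16$ ($y = 12 + 4 = 16$)
$B = \sqrt{322267}$ ($B = \sqrt{\left(-515 - 812\right) \left(123 - 365\right) + 1133} = \sqrt{\left(-1327\right) \left(-242\right) + 1133} = \sqrt{321134 + 1133} = \sqrt{322267} \approx 567.69$)
$y B = 16 \sqrt{322267}$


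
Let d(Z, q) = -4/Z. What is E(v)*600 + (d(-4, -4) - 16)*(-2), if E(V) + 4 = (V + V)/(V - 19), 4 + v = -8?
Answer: -59070/31 ≈ -1905.5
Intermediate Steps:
v = -12 (v = -4 - 8 = -12)
E(V) = -4 + 2*V/(-19 + V) (E(V) = -4 + (V + V)/(V - 19) = -4 + (2*V)/(-19 + V) = -4 + 2*V/(-19 + V))
E(v)*600 + (d(-4, -4) - 16)*(-2) = (2*(38 - 1*(-12))/(-19 - 12))*600 + (-4/(-4) - 16)*(-2) = (2*(38 + 12)/(-31))*600 + (-4*(-¼) - 16)*(-2) = (2*(-1/31)*50)*600 + (1 - 16)*(-2) = -100/31*600 - 15*(-2) = -60000/31 + 30 = -59070/31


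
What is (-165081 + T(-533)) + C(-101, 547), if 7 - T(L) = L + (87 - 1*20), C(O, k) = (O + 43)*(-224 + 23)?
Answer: -152950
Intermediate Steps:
C(O, k) = -8643 - 201*O (C(O, k) = (43 + O)*(-201) = -8643 - 201*O)
T(L) = -60 - L (T(L) = 7 - (L + (87 - 1*20)) = 7 - (L + (87 - 20)) = 7 - (L + 67) = 7 - (67 + L) = 7 + (-67 - L) = -60 - L)
(-165081 + T(-533)) + C(-101, 547) = (-165081 + (-60 - 1*(-533))) + (-8643 - 201*(-101)) = (-165081 + (-60 + 533)) + (-8643 + 20301) = (-165081 + 473) + 11658 = -164608 + 11658 = -152950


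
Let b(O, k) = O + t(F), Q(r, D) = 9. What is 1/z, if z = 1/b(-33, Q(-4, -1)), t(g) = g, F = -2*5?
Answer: -43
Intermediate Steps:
F = -10
b(O, k) = -10 + O (b(O, k) = O - 10 = -10 + O)
z = -1/43 (z = 1/(-10 - 33) = 1/(-43) = -1/43 ≈ -0.023256)
1/z = 1/(-1/43) = -43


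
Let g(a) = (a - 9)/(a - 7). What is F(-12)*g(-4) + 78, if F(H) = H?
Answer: 702/11 ≈ 63.818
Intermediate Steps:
g(a) = (-9 + a)/(-7 + a)
F(-12)*g(-4) + 78 = -12*(-9 - 4)/(-7 - 4) + 78 = -12*(-13)/(-11) + 78 = -(-12)*(-13)/11 + 78 = -12*13/11 + 78 = -156/11 + 78 = 702/11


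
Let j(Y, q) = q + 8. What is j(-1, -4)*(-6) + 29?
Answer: 5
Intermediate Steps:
j(Y, q) = 8 + q
j(-1, -4)*(-6) + 29 = (8 - 4)*(-6) + 29 = 4*(-6) + 29 = -24 + 29 = 5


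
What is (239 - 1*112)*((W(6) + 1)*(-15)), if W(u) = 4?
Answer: -9525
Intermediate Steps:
(239 - 1*112)*((W(6) + 1)*(-15)) = (239 - 1*112)*((4 + 1)*(-15)) = (239 - 112)*(5*(-15)) = 127*(-75) = -9525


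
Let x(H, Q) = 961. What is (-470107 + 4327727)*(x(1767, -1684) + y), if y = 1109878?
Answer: 4285194743180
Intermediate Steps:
(-470107 + 4327727)*(x(1767, -1684) + y) = (-470107 + 4327727)*(961 + 1109878) = 3857620*1110839 = 4285194743180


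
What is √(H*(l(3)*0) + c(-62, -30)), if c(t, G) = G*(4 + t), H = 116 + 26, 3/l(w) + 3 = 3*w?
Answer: 2*√435 ≈ 41.713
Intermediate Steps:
l(w) = 3/(-3 + 3*w)
H = 142
√(H*(l(3)*0) + c(-62, -30)) = √(142*(0/(-1 + 3)) - 30*(4 - 62)) = √(142*(0/2) - 30*(-58)) = √(142*((½)*0) + 1740) = √(142*0 + 1740) = √(0 + 1740) = √1740 = 2*√435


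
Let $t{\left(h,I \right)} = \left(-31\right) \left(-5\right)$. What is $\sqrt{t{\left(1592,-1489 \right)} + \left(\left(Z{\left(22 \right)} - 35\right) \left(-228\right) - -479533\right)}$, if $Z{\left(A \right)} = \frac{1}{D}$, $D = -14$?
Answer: $\frac{3 \sqrt{2655170}}{7} \approx 698.34$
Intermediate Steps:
$Z{\left(A \right)} = - \frac{1}{14}$ ($Z{\left(A \right)} = \frac{1}{-14} = - \frac{1}{14}$)
$t{\left(h,I \right)} = 155$
$\sqrt{t{\left(1592,-1489 \right)} + \left(\left(Z{\left(22 \right)} - 35\right) \left(-228\right) - -479533\right)} = \sqrt{155 + \left(\left(- \frac{1}{14} - 35\right) \left(-228\right) - -479533\right)} = \sqrt{155 + \left(\left(- \frac{491}{14}\right) \left(-228\right) + 479533\right)} = \sqrt{155 + \left(\frac{55974}{7} + 479533\right)} = \sqrt{155 + \frac{3412705}{7}} = \sqrt{\frac{3413790}{7}} = \frac{3 \sqrt{2655170}}{7}$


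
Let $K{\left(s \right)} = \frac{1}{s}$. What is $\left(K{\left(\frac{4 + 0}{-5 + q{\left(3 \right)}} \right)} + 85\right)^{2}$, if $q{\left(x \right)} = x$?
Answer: $\frac{28561}{4} \approx 7140.3$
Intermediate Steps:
$\left(K{\left(\frac{4 + 0}{-5 + q{\left(3 \right)}} \right)} + 85\right)^{2} = \left(\frac{1}{\left(4 + 0\right) \frac{1}{-5 + 3}} + 85\right)^{2} = \left(\frac{1}{4 \frac{1}{-2}} + 85\right)^{2} = \left(\frac{1}{4 \left(- \frac{1}{2}\right)} + 85\right)^{2} = \left(\frac{1}{-2} + 85\right)^{2} = \left(- \frac{1}{2} + 85\right)^{2} = \left(\frac{169}{2}\right)^{2} = \frac{28561}{4}$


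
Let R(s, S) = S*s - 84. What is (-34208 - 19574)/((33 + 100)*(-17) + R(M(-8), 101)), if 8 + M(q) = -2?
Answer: 53782/3355 ≈ 16.030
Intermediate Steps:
M(q) = -10 (M(q) = -8 - 2 = -10)
R(s, S) = -84 + S*s
(-34208 - 19574)/((33 + 100)*(-17) + R(M(-8), 101)) = (-34208 - 19574)/((33 + 100)*(-17) + (-84 + 101*(-10))) = -53782/(133*(-17) + (-84 - 1010)) = -53782/(-2261 - 1094) = -53782/(-3355) = -53782*(-1/3355) = 53782/3355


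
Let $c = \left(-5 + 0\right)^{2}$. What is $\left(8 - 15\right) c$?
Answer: $-175$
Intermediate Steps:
$c = 25$ ($c = \left(-5\right)^{2} = 25$)
$\left(8 - 15\right) c = \left(8 - 15\right) 25 = \left(-7\right) 25 = -175$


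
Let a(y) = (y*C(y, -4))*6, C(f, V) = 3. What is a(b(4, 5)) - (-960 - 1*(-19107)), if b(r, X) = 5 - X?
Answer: -18147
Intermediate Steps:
a(y) = 18*y (a(y) = (y*3)*6 = (3*y)*6 = 18*y)
a(b(4, 5)) - (-960 - 1*(-19107)) = 18*(5 - 1*5) - (-960 - 1*(-19107)) = 18*(5 - 5) - (-960 + 19107) = 18*0 - 1*18147 = 0 - 18147 = -18147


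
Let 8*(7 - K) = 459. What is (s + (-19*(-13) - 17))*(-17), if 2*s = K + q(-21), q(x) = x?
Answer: -52853/16 ≈ -3303.3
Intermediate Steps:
K = -403/8 (K = 7 - 1/8*459 = 7 - 459/8 = -403/8 ≈ -50.375)
s = -571/16 (s = (-403/8 - 21)/2 = (1/2)*(-571/8) = -571/16 ≈ -35.688)
(s + (-19*(-13) - 17))*(-17) = (-571/16 + (-19*(-13) - 17))*(-17) = (-571/16 + (247 - 17))*(-17) = (-571/16 + 230)*(-17) = (3109/16)*(-17) = -52853/16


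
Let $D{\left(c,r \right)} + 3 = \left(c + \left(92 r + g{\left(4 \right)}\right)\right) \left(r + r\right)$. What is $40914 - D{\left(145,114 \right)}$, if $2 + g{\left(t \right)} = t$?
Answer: $-2383863$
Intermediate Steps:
$g{\left(t \right)} = -2 + t$
$D{\left(c,r \right)} = -3 + 2 r \left(2 + c + 92 r\right)$ ($D{\left(c,r \right)} = -3 + \left(c + \left(92 r + \left(-2 + 4\right)\right)\right) \left(r + r\right) = -3 + \left(c + \left(92 r + 2\right)\right) 2 r = -3 + \left(c + \left(2 + 92 r\right)\right) 2 r = -3 + \left(2 + c + 92 r\right) 2 r = -3 + 2 r \left(2 + c + 92 r\right)$)
$40914 - D{\left(145,114 \right)} = 40914 - \left(-3 + 4 \cdot 114 + 184 \cdot 114^{2} + 2 \cdot 145 \cdot 114\right) = 40914 - \left(-3 + 456 + 184 \cdot 12996 + 33060\right) = 40914 - \left(-3 + 456 + 2391264 + 33060\right) = 40914 - 2424777 = -2383863$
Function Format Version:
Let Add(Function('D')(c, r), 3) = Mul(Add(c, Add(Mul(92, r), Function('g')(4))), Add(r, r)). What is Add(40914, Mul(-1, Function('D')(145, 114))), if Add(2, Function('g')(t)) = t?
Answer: -2383863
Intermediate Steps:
Function('g')(t) = Add(-2, t)
Function('D')(c, r) = Add(-3, Mul(2, r, Add(2, c, Mul(92, r)))) (Function('D')(c, r) = Add(-3, Mul(Add(c, Add(Mul(92, r), Add(-2, 4))), Add(r, r))) = Add(-3, Mul(Add(c, Add(Mul(92, r), 2)), Mul(2, r))) = Add(-3, Mul(Add(c, Add(2, Mul(92, r))), Mul(2, r))) = Add(-3, Mul(Add(2, c, Mul(92, r)), Mul(2, r))) = Add(-3, Mul(2, r, Add(2, c, Mul(92, r)))))
Add(40914, Mul(-1, Function('D')(145, 114))) = Add(40914, Mul(-1, Add(-3, Mul(4, 114), Mul(184, Pow(114, 2)), Mul(2, 145, 114)))) = Add(40914, Mul(-1, Add(-3, 456, Mul(184, 12996), 33060))) = Add(40914, Mul(-1, Add(-3, 456, 2391264, 33060))) = Add(40914, Mul(-1, 2424777)) = Add(40914, -2424777) = -2383863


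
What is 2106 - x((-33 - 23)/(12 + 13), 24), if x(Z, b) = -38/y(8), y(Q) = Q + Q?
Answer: 16867/8 ≈ 2108.4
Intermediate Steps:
y(Q) = 2*Q
x(Z, b) = -19/8 (x(Z, b) = -38/(2*8) = -38/16 = -38*1/16 = -19/8)
2106 - x((-33 - 23)/(12 + 13), 24) = 2106 - 1*(-19/8) = 2106 + 19/8 = 16867/8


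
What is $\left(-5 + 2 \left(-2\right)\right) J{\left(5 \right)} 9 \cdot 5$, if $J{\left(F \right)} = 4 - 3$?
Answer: $-405$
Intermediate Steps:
$J{\left(F \right)} = 1$
$\left(-5 + 2 \left(-2\right)\right) J{\left(5 \right)} 9 \cdot 5 = \left(-5 + 2 \left(-2\right)\right) 1 \cdot 9 \cdot 5 = \left(-5 - 4\right) 1 \cdot 9 \cdot 5 = \left(-9\right) 1 \cdot 9 \cdot 5 = \left(-9\right) 9 \cdot 5 = \left(-81\right) 5 = -405$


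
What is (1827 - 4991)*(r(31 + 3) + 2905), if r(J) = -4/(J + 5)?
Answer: -358452724/39 ≈ -9.1911e+6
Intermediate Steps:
r(J) = -4/(5 + J)
(1827 - 4991)*(r(31 + 3) + 2905) = (1827 - 4991)*(-4/(5 + (31 + 3)) + 2905) = -3164*(-4/(5 + 34) + 2905) = -3164*(-4/39 + 2905) = -3164*113291/39 = -358452724/39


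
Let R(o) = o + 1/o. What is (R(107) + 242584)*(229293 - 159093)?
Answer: 1822949247600/107 ≈ 1.7037e+10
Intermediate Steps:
(R(107) + 242584)*(229293 - 159093) = ((107 + 1/107) + 242584)*(229293 - 159093) = ((107 + 1/107) + 242584)*70200 = (11450/107 + 242584)*70200 = (25967938/107)*70200 = 1822949247600/107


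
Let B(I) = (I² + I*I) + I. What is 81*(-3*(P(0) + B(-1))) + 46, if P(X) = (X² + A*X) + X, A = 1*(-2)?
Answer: -197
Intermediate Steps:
B(I) = I + 2*I² (B(I) = (I² + I²) + I = 2*I² + I = I + 2*I²)
A = -2
P(X) = X² - X (P(X) = (X² - 2*X) + X = X² - X)
81*(-3*(P(0) + B(-1))) + 46 = 81*(-3*(0*(-1 + 0) - (1 + 2*(-1)))) + 46 = 81*(-3*(0*(-1) - (1 - 2))) + 46 = 81*(-3*(0 - 1*(-1))) + 46 = 81*(-3*(0 + 1)) + 46 = 81*(-3*1) + 46 = 81*(-3) + 46 = -243 + 46 = -197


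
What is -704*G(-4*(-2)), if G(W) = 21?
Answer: -14784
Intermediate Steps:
-704*G(-4*(-2)) = -704*21 = -14784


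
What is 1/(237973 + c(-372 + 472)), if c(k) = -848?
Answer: 1/237125 ≈ 4.2172e-6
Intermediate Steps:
1/(237973 + c(-372 + 472)) = 1/(237973 - 848) = 1/237125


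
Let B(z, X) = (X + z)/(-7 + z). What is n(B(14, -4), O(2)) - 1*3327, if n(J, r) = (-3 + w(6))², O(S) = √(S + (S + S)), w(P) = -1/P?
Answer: -119411/36 ≈ -3317.0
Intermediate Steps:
B(z, X) = (X + z)/(-7 + z)
O(S) = √3*√S (O(S) = √(S + 2*S) = √(3*S) = √3*√S)
n(J, r) = 361/36 (n(J, r) = (-3 - 1/6)² = (-3 - 1*⅙)² = (-3 - ⅙)² = (-19/6)² = 361/36)
n(B(14, -4), O(2)) - 1*3327 = 361/36 - 1*3327 = 361/36 - 3327 = -119411/36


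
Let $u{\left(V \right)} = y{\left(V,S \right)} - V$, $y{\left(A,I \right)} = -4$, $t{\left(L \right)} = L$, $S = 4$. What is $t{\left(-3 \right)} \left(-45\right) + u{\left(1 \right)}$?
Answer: $130$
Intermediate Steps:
$u{\left(V \right)} = -4 - V$
$t{\left(-3 \right)} \left(-45\right) + u{\left(1 \right)} = \left(-3\right) \left(-45\right) - 5 = 135 - 5 = 130$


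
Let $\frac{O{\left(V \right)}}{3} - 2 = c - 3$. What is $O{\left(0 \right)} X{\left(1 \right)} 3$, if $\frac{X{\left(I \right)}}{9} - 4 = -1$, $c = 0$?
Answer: $-243$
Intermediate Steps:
$O{\left(V \right)} = -3$ ($O{\left(V \right)} = 6 + 3 \left(0 - 3\right) = 6 + 3 \left(-3\right) = 6 - 9 = -3$)
$X{\left(I \right)} = 27$ ($X{\left(I \right)} = 36 + 9 \left(-1\right) = 36 - 9 = 27$)
$O{\left(0 \right)} X{\left(1 \right)} 3 = \left(-3\right) 27 \cdot 3 = \left(-81\right) 3 = -243$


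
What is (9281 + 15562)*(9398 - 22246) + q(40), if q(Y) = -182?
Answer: -319183046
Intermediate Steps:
(9281 + 15562)*(9398 - 22246) + q(40) = (9281 + 15562)*(9398 - 22246) - 182 = 24843*(-12848) - 182 = -319182864 - 182 = -319183046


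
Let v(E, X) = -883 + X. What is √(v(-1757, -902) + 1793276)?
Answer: √1791491 ≈ 1338.5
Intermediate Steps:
√(v(-1757, -902) + 1793276) = √((-883 - 902) + 1793276) = √(-1785 + 1793276) = √1791491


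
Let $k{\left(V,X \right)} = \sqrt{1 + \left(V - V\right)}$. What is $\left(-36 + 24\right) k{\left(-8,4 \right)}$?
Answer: $-12$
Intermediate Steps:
$k{\left(V,X \right)} = 1$ ($k{\left(V,X \right)} = \sqrt{1 + 0} = \sqrt{1} = 1$)
$\left(-36 + 24\right) k{\left(-8,4 \right)} = \left(-36 + 24\right) 1 = \left(-12\right) 1 = -12$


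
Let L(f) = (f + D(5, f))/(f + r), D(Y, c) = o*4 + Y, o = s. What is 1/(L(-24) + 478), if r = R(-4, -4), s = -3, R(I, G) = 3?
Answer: 21/10069 ≈ 0.0020856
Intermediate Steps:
o = -3
D(Y, c) = -12 + Y (D(Y, c) = -3*4 + Y = -12 + Y)
r = 3
L(f) = (-7 + f)/(3 + f) (L(f) = (f + (-12 + 5))/(f + 3) = (f - 7)/(3 + f) = (-7 + f)/(3 + f))
1/(L(-24) + 478) = 1/((-7 - 24)/(3 - 24) + 478) = 1/(-31/(-21) + 478) = 1/(-1/21*(-31) + 478) = 1/(31/21 + 478) = 1/(10069/21) = 21/10069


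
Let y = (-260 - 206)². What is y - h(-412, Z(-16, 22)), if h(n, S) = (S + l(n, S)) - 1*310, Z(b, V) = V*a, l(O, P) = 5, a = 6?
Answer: 217329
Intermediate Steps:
Z(b, V) = 6*V (Z(b, V) = V*6 = 6*V)
y = 217156 (y = (-466)² = 217156)
h(n, S) = -305 + S (h(n, S) = (S + 5) - 1*310 = (5 + S) - 310 = -305 + S)
y - h(-412, Z(-16, 22)) = 217156 - (-305 + 6*22) = 217156 - (-305 + 132) = 217156 - 1*(-173) = 217156 + 173 = 217329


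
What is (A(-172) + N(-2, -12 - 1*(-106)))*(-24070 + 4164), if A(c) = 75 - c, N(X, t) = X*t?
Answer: -1174454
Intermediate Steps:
(A(-172) + N(-2, -12 - 1*(-106)))*(-24070 + 4164) = ((75 - 1*(-172)) - 2*(-12 - 1*(-106)))*(-24070 + 4164) = ((75 + 172) - 2*(-12 + 106))*(-19906) = (247 - 2*94)*(-19906) = (247 - 188)*(-19906) = 59*(-19906) = -1174454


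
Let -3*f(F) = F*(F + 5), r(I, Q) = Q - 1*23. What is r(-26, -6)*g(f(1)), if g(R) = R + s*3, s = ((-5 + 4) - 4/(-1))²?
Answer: -725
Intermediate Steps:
r(I, Q) = -23 + Q (r(I, Q) = Q - 23 = -23 + Q)
s = 9 (s = (-1 - 4*(-1))² = (-1 + 4)² = 3² = 9)
f(F) = -F*(5 + F)/3 (f(F) = -F*(F + 5)/3 = -F*(5 + F)/3)
g(R) = 27 + R (g(R) = R + 9*3 = R + 27 = 27 + R)
r(-26, -6)*g(f(1)) = (-23 - 6)*(27 - ⅓*1*(5 + 1)) = -29*(27 - ⅓*1*6) = -29*(27 - 2) = -29*25 = -725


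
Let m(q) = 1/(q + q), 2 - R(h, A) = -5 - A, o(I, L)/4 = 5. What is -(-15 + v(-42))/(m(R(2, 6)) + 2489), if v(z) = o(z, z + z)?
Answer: -26/12943 ≈ -0.0020088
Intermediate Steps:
o(I, L) = 20 (o(I, L) = 4*5 = 20)
R(h, A) = 7 + A (R(h, A) = 2 - (-5 - A) = 2 + (5 + A) = 7 + A)
v(z) = 20
m(q) = 1/(2*q)
-(-15 + v(-42))/(m(R(2, 6)) + 2489) = -(-15 + 20)/(1/(2*(7 + 6)) + 2489) = -5/((½)/13 + 2489) = -5/((½)*(1/13) + 2489) = -5/(1/26 + 2489) = -5/64715/26 = -5*26/64715 = -1*26/12943 = -26/12943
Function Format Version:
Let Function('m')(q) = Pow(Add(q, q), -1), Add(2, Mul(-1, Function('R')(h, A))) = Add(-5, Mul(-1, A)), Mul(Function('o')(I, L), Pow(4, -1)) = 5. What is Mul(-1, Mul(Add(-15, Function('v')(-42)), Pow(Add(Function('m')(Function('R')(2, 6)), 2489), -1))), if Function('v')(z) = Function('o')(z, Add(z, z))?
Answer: Rational(-26, 12943) ≈ -0.0020088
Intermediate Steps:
Function('o')(I, L) = 20 (Function('o')(I, L) = Mul(4, 5) = 20)
Function('R')(h, A) = Add(7, A) (Function('R')(h, A) = Add(2, Mul(-1, Add(-5, Mul(-1, A)))) = Add(2, Add(5, A)) = Add(7, A))
Function('v')(z) = 20
Function('m')(q) = Mul(Rational(1, 2), Pow(q, -1)) (Function('m')(q) = Pow(Mul(2, q), -1) = Mul(Rational(1, 2), Pow(q, -1)))
Mul(-1, Mul(Add(-15, Function('v')(-42)), Pow(Add(Function('m')(Function('R')(2, 6)), 2489), -1))) = Mul(-1, Mul(Add(-15, 20), Pow(Add(Mul(Rational(1, 2), Pow(Add(7, 6), -1)), 2489), -1))) = Mul(-1, Mul(5, Pow(Add(Mul(Rational(1, 2), Pow(13, -1)), 2489), -1))) = Mul(-1, Mul(5, Pow(Add(Mul(Rational(1, 2), Rational(1, 13)), 2489), -1))) = Mul(-1, Mul(5, Pow(Add(Rational(1, 26), 2489), -1))) = Mul(-1, Mul(5, Pow(Rational(64715, 26), -1))) = Mul(-1, Mul(5, Rational(26, 64715))) = Mul(-1, Rational(26, 12943)) = Rational(-26, 12943)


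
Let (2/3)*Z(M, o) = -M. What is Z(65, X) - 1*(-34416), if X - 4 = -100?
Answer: 68637/2 ≈ 34319.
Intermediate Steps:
X = -96 (X = 4 - 100 = -96)
Z(M, o) = -3*M/2 (Z(M, o) = 3*(-M)/2 = -3*M/2)
Z(65, X) - 1*(-34416) = -3/2*65 - 1*(-34416) = -195/2 + 34416 = 68637/2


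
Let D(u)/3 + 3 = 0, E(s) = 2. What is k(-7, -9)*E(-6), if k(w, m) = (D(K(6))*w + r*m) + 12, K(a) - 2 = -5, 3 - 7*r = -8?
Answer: 852/7 ≈ 121.71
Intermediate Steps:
r = 11/7 (r = 3/7 - ⅐*(-8) = 3/7 + 8/7 = 11/7 ≈ 1.5714)
K(a) = -3 (K(a) = 2 - 5 = -3)
D(u) = -9 (D(u) = -9 + 3*0 = -9 + 0 = -9)
k(w, m) = 12 - 9*w + 11*m/7 (k(w, m) = (-9*w + 11*m/7) + 12 = 12 - 9*w + 11*m/7)
k(-7, -9)*E(-6) = (12 - 9*(-7) + (11/7)*(-9))*2 = (12 + 63 - 99/7)*2 = (426/7)*2 = 852/7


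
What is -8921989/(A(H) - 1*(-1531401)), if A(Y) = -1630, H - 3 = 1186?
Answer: -8921989/1529771 ≈ -5.8322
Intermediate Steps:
H = 1189 (H = 3 + 1186 = 1189)
-8921989/(A(H) - 1*(-1531401)) = -8921989/(-1630 - 1*(-1531401)) = -8921989/(-1630 + 1531401) = -8921989/1529771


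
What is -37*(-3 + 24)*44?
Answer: -34188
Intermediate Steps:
-37*(-3 + 24)*44 = -37*21*44 = -777*44 = -34188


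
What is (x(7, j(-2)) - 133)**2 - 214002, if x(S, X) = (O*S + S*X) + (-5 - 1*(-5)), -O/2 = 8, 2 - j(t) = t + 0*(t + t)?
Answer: -166913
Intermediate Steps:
j(t) = 2 - t (j(t) = 2 - (t + 0*(t + t)) = 2 - (t + 0*(2*t)) = 2 - (t + 0) = 2 - t)
O = -16 (O = -2*8 = -16)
x(S, X) = -16*S + S*X (x(S, X) = (-16*S + S*X) + (-5 - 1*(-5)) = (-16*S + S*X) + (-5 + 5) = (-16*S + S*X) + 0 = -16*S + S*X)
(x(7, j(-2)) - 133)**2 - 214002 = (7*(-16 + (2 - 1*(-2))) - 133)**2 - 214002 = (7*(-16 + (2 + 2)) - 133)**2 - 214002 = (7*(-16 + 4) - 133)**2 - 214002 = (7*(-12) - 133)**2 - 214002 = (-84 - 133)**2 - 214002 = (-217)**2 - 214002 = 47089 - 214002 = -166913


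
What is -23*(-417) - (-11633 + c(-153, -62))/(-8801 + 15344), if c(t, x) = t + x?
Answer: 62765761/6543 ≈ 9592.8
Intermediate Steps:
-23*(-417) - (-11633 + c(-153, -62))/(-8801 + 15344) = -23*(-417) - (-11633 + (-153 - 62))/(-8801 + 15344) = 9591 - (-11633 - 215)/6543 = 9591 - (-11848)/6543 = 9591 - 1*(-11848/6543) = 9591 + 11848/6543 = 62765761/6543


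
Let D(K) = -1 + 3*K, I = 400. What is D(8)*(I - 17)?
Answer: 8809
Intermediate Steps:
D(8)*(I - 17) = (-1 + 3*8)*(400 - 17) = (-1 + 24)*383 = 23*383 = 8809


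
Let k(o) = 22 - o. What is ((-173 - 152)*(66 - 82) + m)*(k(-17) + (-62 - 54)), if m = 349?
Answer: -427273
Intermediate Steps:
((-173 - 152)*(66 - 82) + m)*(k(-17) + (-62 - 54)) = ((-173 - 152)*(66 - 82) + 349)*((22 - 1*(-17)) + (-62 - 54)) = (-325*(-16) + 349)*((22 + 17) - 116) = (5200 + 349)*(39 - 116) = 5549*(-77) = -427273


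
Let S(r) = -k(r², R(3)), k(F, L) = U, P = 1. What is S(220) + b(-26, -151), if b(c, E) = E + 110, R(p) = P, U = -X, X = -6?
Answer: -47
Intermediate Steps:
U = 6 (U = -1*(-6) = 6)
R(p) = 1
k(F, L) = 6
b(c, E) = 110 + E
S(r) = -6 (S(r) = -1*6 = -6)
S(220) + b(-26, -151) = -6 + (110 - 151) = -6 - 41 = -47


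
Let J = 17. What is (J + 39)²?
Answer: 3136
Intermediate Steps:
(J + 39)² = (17 + 39)² = 56² = 3136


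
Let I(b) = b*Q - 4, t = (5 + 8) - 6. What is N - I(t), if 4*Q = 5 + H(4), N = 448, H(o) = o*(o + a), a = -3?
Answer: 1745/4 ≈ 436.25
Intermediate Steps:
H(o) = o*(-3 + o) (H(o) = o*(o - 3) = o*(-3 + o))
Q = 9/4 (Q = (5 + 4*(-3 + 4))/4 = (5 + 4*1)/4 = (5 + 4)/4 = (¼)*9 = 9/4 ≈ 2.2500)
t = 7 (t = 13 - 6 = 7)
I(b) = -4 + 9*b/4 (I(b) = b*(9/4) - 4 = 9*b/4 - 4 = -4 + 9*b/4)
N - I(t) = 448 - (-4 + (9/4)*7) = 448 - (-4 + 63/4) = 448 - 1*47/4 = 448 - 47/4 = 1745/4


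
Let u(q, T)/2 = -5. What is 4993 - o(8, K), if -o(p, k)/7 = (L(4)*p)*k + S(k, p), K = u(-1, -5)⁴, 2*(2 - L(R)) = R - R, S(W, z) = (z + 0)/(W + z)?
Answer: 1407366250/1251 ≈ 1.1250e+6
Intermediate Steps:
u(q, T) = -10 (u(q, T) = 2*(-5) = -10)
S(W, z) = z/(W + z)
L(R) = 2 (L(R) = 2 - (R - R)/2 = 2 - ½*0 = 2 + 0 = 2)
K = 10000 (K = (-10)⁴ = 10000)
o(p, k) = -14*k*p - 7*p/(k + p) (o(p, k) = -7*((2*p)*k + p/(k + p)) = -7*(2*k*p + p/(k + p)) = -7*(p/(k + p) + 2*k*p) = -14*k*p - 7*p/(k + p))
4993 - o(8, K) = 4993 - 7*8*(-1 - 2*10000*(10000 + 8))/(10000 + 8) = 4993 - 7*8*(-1 - 2*10000*10008)/10008 = 4993 - 7*8*(-1 - 200160000)/10008 = 4993 - 7*8*(-200160001)/10008 = 4993 - 1*(-1401120007/1251) = 4993 + 1401120007/1251 = 1407366250/1251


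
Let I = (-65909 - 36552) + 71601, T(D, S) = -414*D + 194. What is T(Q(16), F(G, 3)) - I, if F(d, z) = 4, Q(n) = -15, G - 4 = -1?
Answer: 37264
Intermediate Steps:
G = 3 (G = 4 - 1 = 3)
T(D, S) = 194 - 414*D
I = -30860 (I = -102461 + 71601 = -30860)
T(Q(16), F(G, 3)) - I = (194 - 414*(-15)) - 1*(-30860) = (194 + 6210) + 30860 = 6404 + 30860 = 37264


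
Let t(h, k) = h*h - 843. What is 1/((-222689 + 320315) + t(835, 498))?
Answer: 1/794008 ≈ 1.2594e-6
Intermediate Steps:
t(h, k) = -843 + h² (t(h, k) = h² - 843 = -843 + h²)
1/((-222689 + 320315) + t(835, 498)) = 1/((-222689 + 320315) + (-843 + 835²)) = 1/(97626 + (-843 + 697225)) = 1/(97626 + 696382) = 1/794008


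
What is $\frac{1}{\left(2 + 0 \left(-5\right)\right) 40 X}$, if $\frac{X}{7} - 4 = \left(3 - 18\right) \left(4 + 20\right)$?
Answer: $- \frac{1}{199360} \approx -5.0161 \cdot 10^{-6}$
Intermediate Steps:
$X = -2492$ ($X = 28 + 7 \left(3 - 18\right) \left(4 + 20\right) = 28 + 7 \left(\left(-15\right) 24\right) = 28 + 7 \left(-360\right) = 28 - 2520 = -2492$)
$\frac{1}{\left(2 + 0 \left(-5\right)\right) 40 X} = \frac{1}{\left(2 + 0 \left(-5\right)\right) 40 \left(-2492\right)} = \frac{1}{\left(2 + 0\right) 40 \left(-2492\right)} = \frac{1}{2 \cdot 40 \left(-2492\right)} = \frac{1}{80 \left(-2492\right)} = \frac{1}{-199360} = - \frac{1}{199360}$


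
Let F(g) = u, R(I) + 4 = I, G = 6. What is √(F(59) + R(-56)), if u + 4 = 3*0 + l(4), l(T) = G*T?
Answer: 2*I*√10 ≈ 6.3246*I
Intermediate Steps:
R(I) = -4 + I
l(T) = 6*T
u = 20 (u = -4 + (3*0 + 6*4) = -4 + (0 + 24) = -4 + 24 = 20)
F(g) = 20
√(F(59) + R(-56)) = √(20 + (-4 - 56)) = √(20 - 60) = √(-40) = 2*I*√10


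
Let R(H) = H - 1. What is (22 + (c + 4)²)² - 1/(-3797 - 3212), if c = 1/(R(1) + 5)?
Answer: 6883406354/4380625 ≈ 1571.3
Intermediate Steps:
R(H) = -1 + H
c = ⅕ (c = 1/((-1 + 1) + 5) = 1/(0 + 5) = 1/5 = ⅕ ≈ 0.20000)
(22 + (c + 4)²)² - 1/(-3797 - 3212) = (22 + (⅕ + 4)²)² - 1/(-3797 - 3212) = (22 + (21/5)²)² - 1/(-7009) = (22 + 441/25)² - 1*(-1/7009) = (991/25)² + 1/7009 = 982081/625 + 1/7009 = 6883406354/4380625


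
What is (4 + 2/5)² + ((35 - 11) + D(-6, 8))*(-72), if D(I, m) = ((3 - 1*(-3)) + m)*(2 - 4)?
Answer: 7684/25 ≈ 307.36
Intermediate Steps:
D(I, m) = -12 - 2*m (D(I, m) = ((3 + 3) + m)*(-2) = (6 + m)*(-2) = -12 - 2*m)
(4 + 2/5)² + ((35 - 11) + D(-6, 8))*(-72) = (4 + 2/5)² + ((35 - 11) + (-12 - 2*8))*(-72) = (4 + 2*(⅕))² + (24 + (-12 - 16))*(-72) = (4 + ⅖)² + (24 - 28)*(-72) = (22/5)² - 4*(-72) = 484/25 + 288 = 7684/25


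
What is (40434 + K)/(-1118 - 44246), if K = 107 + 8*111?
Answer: -41429/45364 ≈ -0.91326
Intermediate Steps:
K = 995 (K = 107 + 888 = 995)
(40434 + K)/(-1118 - 44246) = (40434 + 995)/(-1118 - 44246) = 41429/(-45364) = 41429*(-1/45364) = -41429/45364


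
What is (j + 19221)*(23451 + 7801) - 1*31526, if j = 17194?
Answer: 1138010054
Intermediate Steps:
(j + 19221)*(23451 + 7801) - 1*31526 = (17194 + 19221)*(23451 + 7801) - 1*31526 = 36415*31252 - 31526 = 1138041580 - 31526 = 1138010054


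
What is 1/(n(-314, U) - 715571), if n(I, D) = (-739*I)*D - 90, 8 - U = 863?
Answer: -1/199114991 ≈ -5.0222e-9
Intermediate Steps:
U = -855 (U = 8 - 1*863 = 8 - 863 = -855)
n(I, D) = -90 - 739*D*I (n(I, D) = -739*D*I - 90 = -90 - 739*D*I)
1/(n(-314, U) - 715571) = 1/((-90 - 739*(-855)*(-314)) - 715571) = 1/((-90 - 198399330) - 715571) = 1/(-198399420 - 715571) = 1/(-199114991) = -1/199114991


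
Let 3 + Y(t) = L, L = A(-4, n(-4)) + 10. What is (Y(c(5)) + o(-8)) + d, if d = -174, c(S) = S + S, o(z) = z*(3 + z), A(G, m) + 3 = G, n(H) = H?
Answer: -134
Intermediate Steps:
A(G, m) = -3 + G
c(S) = 2*S
L = 3 (L = (-3 - 4) + 10 = -7 + 10 = 3)
Y(t) = 0 (Y(t) = -3 + 3 = 0)
(Y(c(5)) + o(-8)) + d = (0 - 8*(3 - 8)) - 174 = (0 - 8*(-5)) - 174 = (0 + 40) - 174 = 40 - 174 = -134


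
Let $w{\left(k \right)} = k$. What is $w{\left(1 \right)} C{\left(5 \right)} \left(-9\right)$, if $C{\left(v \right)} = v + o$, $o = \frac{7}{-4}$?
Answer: $- \frac{117}{4} \approx -29.25$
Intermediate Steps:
$o = - \frac{7}{4}$ ($o = 7 \left(- \frac{1}{4}\right) = - \frac{7}{4} \approx -1.75$)
$C{\left(v \right)} = - \frac{7}{4} + v$ ($C{\left(v \right)} = v - \frac{7}{4} = - \frac{7}{4} + v$)
$w{\left(1 \right)} C{\left(5 \right)} \left(-9\right) = 1 \left(- \frac{7}{4} + 5\right) \left(-9\right) = 1 \cdot \frac{13}{4} \left(-9\right) = \frac{13}{4} \left(-9\right) = - \frac{117}{4}$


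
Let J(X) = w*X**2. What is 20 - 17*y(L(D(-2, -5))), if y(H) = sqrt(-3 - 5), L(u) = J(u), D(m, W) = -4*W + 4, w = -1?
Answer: 20 - 34*I*sqrt(2) ≈ 20.0 - 48.083*I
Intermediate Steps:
D(m, W) = 4 - 4*W
J(X) = -X**2
L(u) = -u**2
y(H) = 2*I*sqrt(2) (y(H) = sqrt(-8) = 2*I*sqrt(2))
20 - 17*y(L(D(-2, -5))) = 20 - 34*I*sqrt(2)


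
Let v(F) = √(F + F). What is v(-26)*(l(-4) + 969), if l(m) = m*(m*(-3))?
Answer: 1842*I*√13 ≈ 6641.4*I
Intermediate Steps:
l(m) = -3*m² (l(m) = m*(-3*m) = -3*m²)
v(F) = √2*√F (v(F) = √(2*F) = √2*√F)
v(-26)*(l(-4) + 969) = (√2*√(-26))*(-3*(-4)² + 969) = (√2*(I*√26))*(-3*16 + 969) = (2*I*√13)*(-48 + 969) = (2*I*√13)*921 = 1842*I*√13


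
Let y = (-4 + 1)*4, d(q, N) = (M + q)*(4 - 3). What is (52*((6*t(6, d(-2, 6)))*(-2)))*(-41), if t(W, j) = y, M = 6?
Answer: -307008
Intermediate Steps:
d(q, N) = 6 + q (d(q, N) = (6 + q)*(4 - 3) = (6 + q)*1 = 6 + q)
y = -12 (y = -3*4 = -12)
t(W, j) = -12
(52*((6*t(6, d(-2, 6)))*(-2)))*(-41) = (52*((6*(-12))*(-2)))*(-41) = (52*(-72*(-2)))*(-41) = (52*144)*(-41) = 7488*(-41) = -307008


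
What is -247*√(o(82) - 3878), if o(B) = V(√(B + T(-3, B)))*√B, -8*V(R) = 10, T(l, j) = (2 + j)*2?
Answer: -247*I*√(15512 + 5*√82)/2 ≈ -15404.0*I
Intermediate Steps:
T(l, j) = 4 + 2*j
V(R) = -5/4 (V(R) = -⅛*10 = -5/4)
o(B) = -5*√B/4
-247*√(o(82) - 3878) = -247*√(-5*√82/4 - 3878) = -247*√(-3878 - 5*√82/4)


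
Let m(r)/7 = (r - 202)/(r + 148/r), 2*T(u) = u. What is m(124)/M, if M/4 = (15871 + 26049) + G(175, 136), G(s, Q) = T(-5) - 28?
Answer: -8463/325146299 ≈ -2.6028e-5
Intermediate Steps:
T(u) = u/2
m(r) = 7*(-202 + r)/(r + 148/r) (m(r) = 7*((r - 202)/(r + 148/r)) = 7*((-202 + r)/(r + 148/r)) = 7*(-202 + r)/(r + 148/r))
G(s, Q) = -61/2 (G(s, Q) = (½)*(-5) - 28 = -5/2 - 28 = -61/2)
M = 167558 (M = 4*((15871 + 26049) - 61/2) = 4*(41920 - 61/2) = 4*(83779/2) = 167558)
m(124)/M = (7*124*(-202 + 124)/(148 + 124²))/167558 = (7*124*(-78)/(148 + 15376))*(1/167558) = (7*124*(-78)/15524)*(1/167558) = (7*124*(1/15524)*(-78))*(1/167558) = -16926/3881*1/167558 = -8463/325146299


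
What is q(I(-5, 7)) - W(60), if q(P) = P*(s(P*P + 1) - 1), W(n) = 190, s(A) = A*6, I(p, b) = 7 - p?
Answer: 10238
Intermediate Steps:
s(A) = 6*A
q(P) = P*(5 + 6*P**2) (q(P) = P*(6*(P*P + 1) - 1) = P*(6*(P**2 + 1) - 1) = P*(6*(1 + P**2) - 1) = P*((6 + 6*P**2) - 1) = P*(5 + 6*P**2))
q(I(-5, 7)) - W(60) = (7 - 1*(-5))*(5 + 6*(7 - 1*(-5))**2) - 1*190 = (7 + 5)*(5 + 6*(7 + 5)**2) - 190 = 12*(5 + 6*12**2) - 190 = 12*(5 + 6*144) - 190 = 12*(5 + 864) - 190 = 12*869 - 190 = 10428 - 190 = 10238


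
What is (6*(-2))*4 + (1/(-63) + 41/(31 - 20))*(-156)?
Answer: -144832/231 ≈ -626.98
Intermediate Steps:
(6*(-2))*4 + (1/(-63) + 41/(31 - 20))*(-156) = -12*4 + (1*(-1/63) + 41/11)*(-156) = -48 + (-1/63 + 41*(1/11))*(-156) = -48 + (-1/63 + 41/11)*(-156) = -48 + (2572/693)*(-156) = -48 - 133744/231 = -144832/231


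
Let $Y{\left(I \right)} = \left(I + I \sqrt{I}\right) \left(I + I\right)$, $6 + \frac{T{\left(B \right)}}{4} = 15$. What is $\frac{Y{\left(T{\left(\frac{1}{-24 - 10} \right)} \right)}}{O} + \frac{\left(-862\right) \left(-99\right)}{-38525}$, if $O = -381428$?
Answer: $- \frac{8312325066}{3673628425} \approx -2.2627$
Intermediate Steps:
$T{\left(B \right)} = 36$ ($T{\left(B \right)} = -24 + 4 \cdot 15 = -24 + 60 = 36$)
$Y{\left(I \right)} = 2 I \left(I + I^{\frac{3}{2}}\right)$ ($Y{\left(I \right)} = \left(I + I^{\frac{3}{2}}\right) 2 I = 2 I \left(I + I^{\frac{3}{2}}\right)$)
$\frac{Y{\left(T{\left(\frac{1}{-24 - 10} \right)} \right)}}{O} + \frac{\left(-862\right) \left(-99\right)}{-38525} = \frac{2 \cdot 36^{2} + 2 \cdot 36^{\frac{5}{2}}}{-381428} + \frac{\left(-862\right) \left(-99\right)}{-38525} = \left(2 \cdot 1296 + 2 \cdot 7776\right) \left(- \frac{1}{381428}\right) + 85338 \left(- \frac{1}{38525}\right) = \left(2592 + 15552\right) \left(- \frac{1}{381428}\right) - \frac{85338}{38525} = 18144 \left(- \frac{1}{381428}\right) - \frac{85338}{38525} = - \frac{4536}{95357} - \frac{85338}{38525} = - \frac{8312325066}{3673628425}$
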